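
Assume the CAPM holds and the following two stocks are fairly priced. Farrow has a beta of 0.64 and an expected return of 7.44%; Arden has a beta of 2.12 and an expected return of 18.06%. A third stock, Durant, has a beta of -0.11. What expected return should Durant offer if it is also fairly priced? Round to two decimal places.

MRP (SML slope) = (18.06% − 7.44%) / (2.12 − 0.64) = 10.62% / 1.48 = 7.1757%
R_f (intercept) = 7.44% − 0.64 × 7.1757% = 2.8476%
E(R_Durant) = R_f + β × MRP = 2.8476% + -0.11 × 7.1757% = 2.06%

2.06%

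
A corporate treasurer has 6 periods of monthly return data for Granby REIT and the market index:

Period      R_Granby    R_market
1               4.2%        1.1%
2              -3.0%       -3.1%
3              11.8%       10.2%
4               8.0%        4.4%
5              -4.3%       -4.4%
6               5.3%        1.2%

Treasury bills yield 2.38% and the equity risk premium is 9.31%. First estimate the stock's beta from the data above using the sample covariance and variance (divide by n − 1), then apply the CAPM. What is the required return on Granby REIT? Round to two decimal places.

13.02%

Mean R_i = (4.2 − 3.0 + 11.8 + 8.0 − 4.3 + 5.3) / 6 = 3.6667%
Mean R_m = (1.1 − 3.1 + 10.2 + 4.4 − 4.4 + 1.2) / 6 = 1.5667%
Σ(R_i − R̄_i)(R_m − R̄_m) = 160.2933  ⇒  Cov = 160.2933 / 5 = 32.0587
Σ(R_m − R̄_m)² = 140.2933  ⇒  Var(R_m) = 140.2933 / 5 = 28.0587
β = Cov / Var(R_m) = 32.0587 / 28.0587 = 1.1426
E(R) = R_f + β × MRP = 2.38% + 1.1426 × 9.31% = 13.02%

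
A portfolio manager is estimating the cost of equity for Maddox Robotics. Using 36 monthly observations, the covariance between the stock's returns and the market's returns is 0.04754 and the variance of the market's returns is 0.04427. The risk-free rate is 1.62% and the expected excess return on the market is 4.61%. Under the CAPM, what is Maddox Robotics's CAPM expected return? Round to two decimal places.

β = Cov(R_i, R_m) / Var(R_m) = 0.04754 / 0.04427 = 1.0739
E(R) = R_f + β × MRP = 1.62% + 1.0739 × 4.61% = 6.57%

6.57%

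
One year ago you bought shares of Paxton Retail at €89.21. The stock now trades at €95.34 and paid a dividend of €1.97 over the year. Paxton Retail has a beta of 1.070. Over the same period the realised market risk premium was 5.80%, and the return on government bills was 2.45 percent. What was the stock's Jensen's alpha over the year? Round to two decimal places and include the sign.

+0.42%

Realised HPR = (P1 + D1 − P0) / P0 = (95.34 + 1.97 − 89.21) / 89.21 = 8.10 / 89.21 = 9.0797%
CAPM required = R_f + β·MRP = 2.45% + 1.070 × 5.80% = 8.65600%
α = realised − required = 9.0797% − 8.65600% = +0.42%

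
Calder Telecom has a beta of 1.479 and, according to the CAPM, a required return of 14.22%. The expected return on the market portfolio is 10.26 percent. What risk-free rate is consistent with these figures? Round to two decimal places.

E(R) = R_f + β(E(R_m) − R_f) = R_f(1 − β) + β·E(R_m)
14.22% = R_f × (1 − 1.479) + 1.479 × 10.26%
14.22% = R_f × -0.479 + 15.17454%
R_f = (14.22% − 15.17454%) / -0.479 = 1.99%

1.99%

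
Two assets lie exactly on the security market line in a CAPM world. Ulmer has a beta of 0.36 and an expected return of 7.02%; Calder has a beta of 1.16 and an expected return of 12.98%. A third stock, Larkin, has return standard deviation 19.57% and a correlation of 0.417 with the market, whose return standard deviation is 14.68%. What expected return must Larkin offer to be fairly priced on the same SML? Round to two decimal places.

8.48%

MRP = (12.98% − 7.02%) / (1.16 − 0.36) = 7.4500%
R_f = 7.02% − 0.36 × 7.4500% = 4.3380%
β_Larkin = ρ·σ_i/σ_m = 0.417 × 19.57 / 14.68 = 0.5559
E(R_Larkin) = R_f + β × MRP = 4.3380% + 0.5559 × 7.4500% = 8.48%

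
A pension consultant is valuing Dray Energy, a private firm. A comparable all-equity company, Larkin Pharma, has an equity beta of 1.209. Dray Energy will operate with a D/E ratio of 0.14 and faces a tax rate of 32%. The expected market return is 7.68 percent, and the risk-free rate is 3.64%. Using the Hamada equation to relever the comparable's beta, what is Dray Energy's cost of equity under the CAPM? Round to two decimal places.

β_L = β_U × [1 + (1 − t)(D/E)] = 1.209 × [1 + (1 − 0.32) × 0.14]
    = 1.209 × [1 + 0.68 × 0.14] = 1.209 × 1.0952 = 1.3241
MRP = 7.68% − 3.64% = 4.04%
E(R) = R_f + β_L × MRP = 3.64% + 1.3241 × 4.04% = 8.99%

8.99%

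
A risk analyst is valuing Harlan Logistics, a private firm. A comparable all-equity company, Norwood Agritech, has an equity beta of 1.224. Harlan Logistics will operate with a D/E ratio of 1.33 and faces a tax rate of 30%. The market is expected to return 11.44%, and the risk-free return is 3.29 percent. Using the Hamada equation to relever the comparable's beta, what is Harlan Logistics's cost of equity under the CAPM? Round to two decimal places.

β_L = β_U × [1 + (1 − t)(D/E)] = 1.224 × [1 + (1 − 0.30) × 1.33]
    = 1.224 × [1 + 0.70 × 1.33] = 1.224 × 1.9310 = 2.3635
MRP = 11.44% − 3.29% = 8.15%
E(R) = R_f + β_L × MRP = 3.29% + 2.3635 × 8.15% = 22.55%

22.55%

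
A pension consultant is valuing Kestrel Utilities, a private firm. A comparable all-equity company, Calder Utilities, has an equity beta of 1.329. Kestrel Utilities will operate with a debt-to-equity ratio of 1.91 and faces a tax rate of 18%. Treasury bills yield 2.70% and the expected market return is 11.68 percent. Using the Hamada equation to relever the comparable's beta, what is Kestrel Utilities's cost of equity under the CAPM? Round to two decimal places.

β_L = β_U × [1 + (1 − t)(D/E)] = 1.329 × [1 + (1 − 0.18) × 1.91]
    = 1.329 × [1 + 0.82 × 1.91] = 1.329 × 2.5662 = 3.4105
MRP = 11.68% − 2.70% = 8.98%
E(R) = R_f + β_L × MRP = 2.70% + 3.4105 × 8.98% = 33.33%

33.33%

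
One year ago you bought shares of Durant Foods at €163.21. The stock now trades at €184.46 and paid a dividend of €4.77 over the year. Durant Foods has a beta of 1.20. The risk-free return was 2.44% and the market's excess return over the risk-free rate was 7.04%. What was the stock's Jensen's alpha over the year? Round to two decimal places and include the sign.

Realised HPR = (P1 + D1 − P0) / P0 = (184.46 + 4.77 − 163.21) / 163.21 = 26.02 / 163.21 = 15.9427%
CAPM required = R_f + β·MRP = 2.44% + 1.20 × 7.04% = 10.8880%
α = realised − required = 15.9427% − 10.8880% = +5.05%

+5.05%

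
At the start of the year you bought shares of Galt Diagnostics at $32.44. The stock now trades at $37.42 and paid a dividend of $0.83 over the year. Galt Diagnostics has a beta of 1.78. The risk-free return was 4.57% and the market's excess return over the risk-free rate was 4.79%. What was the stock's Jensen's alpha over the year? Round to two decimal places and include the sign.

+4.81%

Realised HPR = (P1 + D1 − P0) / P0 = (37.42 + 0.83 − 32.44) / 32.44 = 5.81 / 32.44 = 17.9100%
CAPM required = R_f + β·MRP = 4.57% + 1.78 × 4.79% = 13.0962%
α = realised − required = 17.9100% − 13.0962% = +4.81%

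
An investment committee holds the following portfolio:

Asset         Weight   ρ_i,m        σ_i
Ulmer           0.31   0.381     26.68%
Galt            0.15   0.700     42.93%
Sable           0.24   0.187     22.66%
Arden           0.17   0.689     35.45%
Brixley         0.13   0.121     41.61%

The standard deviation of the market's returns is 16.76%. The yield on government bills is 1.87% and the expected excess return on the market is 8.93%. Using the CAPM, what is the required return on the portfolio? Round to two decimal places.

β_Ulmer = 0.381 × 26.68% / 16.76% = 0.6065
β_Galt = 0.700 × 42.93% / 16.76% = 1.7930
β_Sable = 0.187 × 22.66% / 16.76% = 0.2528
β_Arden = 0.689 × 35.45% / 16.76% = 1.4573
β_Brixley = 0.121 × 41.61% / 16.76% = 0.3004
β_P = Σ w_i β_i = 0.31×0.6065 + 0.15×1.7930 + 0.24×0.2528 + 0.17×1.4573 + 0.13×0.3004 = 0.8044
E(R_P) = R_f + β_P × MRP = 1.87% + 0.8044 × 8.93% = 9.05%

9.05%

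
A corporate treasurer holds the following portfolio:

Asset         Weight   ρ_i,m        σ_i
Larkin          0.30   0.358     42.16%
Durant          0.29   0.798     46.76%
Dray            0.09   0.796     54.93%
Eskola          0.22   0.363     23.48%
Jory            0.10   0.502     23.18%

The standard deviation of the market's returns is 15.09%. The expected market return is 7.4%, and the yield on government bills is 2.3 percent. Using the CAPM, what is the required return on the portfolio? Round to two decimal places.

β_Larkin = 0.358 × 42.16% / 15.09% = 1.0002
β_Durant = 0.798 × 46.76% / 15.09% = 2.4728
β_Dray = 0.796 × 54.93% / 15.09% = 2.8976
β_Eskola = 0.363 × 23.48% / 15.09% = 0.5648
β_Jory = 0.502 × 23.18% / 15.09% = 0.7711
β_P = Σ w_i β_i = 0.30×1.0002 + 0.29×2.4728 + 0.09×2.8976 + 0.22×0.5648 + 0.10×0.7711 = 1.4793
MRP = 7.4% − 2.3% = 5.10%
E(R_P) = R_f + β_P × MRP = 2.3% + 1.4793 × 5.1% = 9.84%

9.84%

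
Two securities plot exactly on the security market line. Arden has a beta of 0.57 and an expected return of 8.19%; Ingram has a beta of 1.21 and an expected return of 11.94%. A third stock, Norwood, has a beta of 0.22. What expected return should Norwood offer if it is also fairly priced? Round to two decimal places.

MRP (SML slope) = (11.94% − 8.19%) / (1.21 − 0.57) = 3.75% / 0.64 = 5.8594%
R_f (intercept) = 8.19% − 0.57 × 5.8594% = 4.8501%
E(R_Norwood) = R_f + β × MRP = 4.8501% + 0.22 × 5.8594% = 6.14%

6.14%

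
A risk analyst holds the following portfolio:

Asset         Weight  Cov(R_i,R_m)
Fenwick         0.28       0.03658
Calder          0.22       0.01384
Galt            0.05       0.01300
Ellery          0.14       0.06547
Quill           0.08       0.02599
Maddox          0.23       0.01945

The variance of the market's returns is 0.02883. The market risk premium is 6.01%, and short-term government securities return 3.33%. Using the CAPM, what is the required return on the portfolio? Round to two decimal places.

9.51%

β_Fenwick = 0.03658 / 0.02883 = 1.2688
β_Calder = 0.01384 / 0.02883 = 0.4801
β_Galt = 0.01300 / 0.02883 = 0.4509
β_Ellery = 0.06547 / 0.02883 = 2.2709
β_Quill = 0.02599 / 0.02883 = 0.9015
β_Maddox = 0.01945 / 0.02883 = 0.6746
β_P = Σ w_i β_i = 0.28×1.2688 + 0.22×0.4801 + 0.05×0.4509 + 0.14×2.2709 + 0.08×0.9015 + 0.23×0.6746 = 1.0286
E(R_P) = R_f + β_P × MRP = 3.33% + 1.0286 × 6.01% = 9.51%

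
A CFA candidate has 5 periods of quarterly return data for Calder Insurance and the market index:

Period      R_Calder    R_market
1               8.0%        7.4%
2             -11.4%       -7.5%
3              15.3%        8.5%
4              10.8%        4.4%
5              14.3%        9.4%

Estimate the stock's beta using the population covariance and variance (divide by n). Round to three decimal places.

1.520

Mean R_i = (8.0 − 11.4 + 15.3 + 10.8 + 14.3) / 5 = 7.4000%
Mean R_m = (7.4 − 7.5 + 8.5 + 4.4 + 9.4) / 5 = 4.4400%
Σ(R_i − R̄_i)(R_m − R̄_m) = 292.4100  ⇒  Cov = 292.4100 / 5 = 58.4820
Σ(R_m − R̄_m)² = 192.4120  ⇒  Var(R_m) = 192.4120 / 5 = 38.4824
β = Cov / Var(R_m) = 58.4820 / 38.4824 = 1.5197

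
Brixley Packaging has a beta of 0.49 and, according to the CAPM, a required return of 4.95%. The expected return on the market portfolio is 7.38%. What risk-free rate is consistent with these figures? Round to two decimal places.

2.62%

E(R) = R_f + β(E(R_m) − R_f) = R_f(1 − β) + β·E(R_m)
4.95% = R_f × (1 − 0.49) + 0.49 × 7.38%
4.95% = R_f × 0.51 + 3.6162%
R_f = (4.95% − 3.6162%) / 0.51 = 2.62%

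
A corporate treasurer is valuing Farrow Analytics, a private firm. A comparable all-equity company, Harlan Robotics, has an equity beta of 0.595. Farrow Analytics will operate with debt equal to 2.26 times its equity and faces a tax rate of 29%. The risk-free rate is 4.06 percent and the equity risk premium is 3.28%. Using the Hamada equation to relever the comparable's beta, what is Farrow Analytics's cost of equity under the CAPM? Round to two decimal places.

9.14%

β_L = β_U × [1 + (1 − t)(D/E)] = 0.595 × [1 + (1 − 0.29) × 2.26]
    = 0.595 × [1 + 0.71 × 2.26] = 0.595 × 2.6046 = 1.5497
E(R) = R_f + β_L × MRP = 4.06% + 1.5497 × 3.28% = 9.14%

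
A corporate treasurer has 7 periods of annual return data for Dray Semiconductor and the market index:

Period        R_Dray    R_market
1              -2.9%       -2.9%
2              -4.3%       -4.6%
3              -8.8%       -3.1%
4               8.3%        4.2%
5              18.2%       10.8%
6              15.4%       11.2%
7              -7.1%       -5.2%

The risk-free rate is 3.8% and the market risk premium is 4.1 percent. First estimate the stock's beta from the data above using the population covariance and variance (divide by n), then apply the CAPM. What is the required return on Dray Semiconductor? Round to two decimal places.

9.98%

Mean R_i = (-2.9 − 4.3 − 8.8 + 8.3 + 18.2 + 15.4 − 7.1) / 7 = 2.6857%
Mean R_m = (-2.9 − 4.6 − 3.1 + 4.2 + 10.8 + 11.2 − 5.2) / 7 = 1.4857%
Σ(R_i − R̄_i)(R_m − R̄_m) = 468.3586  ⇒  Cov = 468.3586 / 7 = 66.9084
Σ(R_m − R̄_m)² = 310.4886  ⇒  Var(R_m) = 310.4886 / 7 = 44.3555
β = Cov / Var(R_m) = 66.9084 / 44.3555 = 1.5085
E(R) = R_f + β × MRP = 3.8% + 1.5085 × 4.1% = 9.98%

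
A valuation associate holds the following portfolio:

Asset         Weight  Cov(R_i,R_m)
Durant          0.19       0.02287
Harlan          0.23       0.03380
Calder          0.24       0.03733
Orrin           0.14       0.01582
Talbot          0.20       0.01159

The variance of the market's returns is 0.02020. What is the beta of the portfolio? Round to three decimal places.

1.268

β_Durant = 0.02287 / 0.02020 = 1.1322
β_Harlan = 0.03380 / 0.02020 = 1.6733
β_Calder = 0.03733 / 0.02020 = 1.8480
β_Orrin = 0.01582 / 0.02020 = 0.7832
β_Talbot = 0.01159 / 0.02020 = 0.5738
β_P = Σ w_i β_i = 0.19×1.1322 + 0.23×1.6733 + 0.24×1.8480 + 0.14×0.7832 + 0.20×0.5738 = 1.2679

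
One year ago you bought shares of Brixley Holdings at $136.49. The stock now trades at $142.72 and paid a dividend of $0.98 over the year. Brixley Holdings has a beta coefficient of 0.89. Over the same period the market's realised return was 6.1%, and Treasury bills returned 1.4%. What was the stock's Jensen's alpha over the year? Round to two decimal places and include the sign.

-0.30%

Realised HPR = (P1 + D1 − P0) / P0 = (142.72 + 0.98 − 136.49) / 136.49 = 7.21 / 136.49 = 5.2824%
MRP = 6.1% − 1.4% = 4.70%
CAPM required = R_f + β·MRP = 1.4% + 0.89 × 4.7% = 5.5830%
α = realised − required = 5.2824% − 5.5830% = -0.30%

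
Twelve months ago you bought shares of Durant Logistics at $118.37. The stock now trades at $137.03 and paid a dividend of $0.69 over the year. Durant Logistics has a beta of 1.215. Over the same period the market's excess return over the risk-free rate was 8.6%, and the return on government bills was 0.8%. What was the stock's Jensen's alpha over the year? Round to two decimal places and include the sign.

+5.10%

Realised HPR = (P1 + D1 − P0) / P0 = (137.03 + 0.69 − 118.37) / 118.37 = 19.35 / 118.37 = 16.3470%
CAPM required = R_f + β·MRP = 0.8% + 1.215 × 8.6% = 11.2490%
α = realised − required = 16.3470% − 11.2490% = +5.10%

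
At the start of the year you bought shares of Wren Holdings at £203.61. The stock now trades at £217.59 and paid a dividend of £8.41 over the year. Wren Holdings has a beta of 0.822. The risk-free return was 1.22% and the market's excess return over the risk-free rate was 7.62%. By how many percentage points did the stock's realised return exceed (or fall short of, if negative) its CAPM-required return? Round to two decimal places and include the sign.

+3.51%

Realised HPR = (P1 + D1 − P0) / P0 = (217.59 + 8.41 − 203.61) / 203.61 = 22.39 / 203.61 = 10.9965%
CAPM required = R_f + β·MRP = 1.22% + 0.822 × 7.62% = 7.48364%
α = realised − required = 10.9965% − 7.48364% = +3.51%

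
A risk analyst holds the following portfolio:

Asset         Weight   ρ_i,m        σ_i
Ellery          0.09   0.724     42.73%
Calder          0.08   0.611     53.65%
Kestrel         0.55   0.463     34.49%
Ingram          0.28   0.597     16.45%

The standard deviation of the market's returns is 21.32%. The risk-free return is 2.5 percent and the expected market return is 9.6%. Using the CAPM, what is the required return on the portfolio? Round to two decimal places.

β_Ellery = 0.724 × 42.73% / 21.32% = 1.4511
β_Calder = 0.611 × 53.65% / 21.32% = 1.5375
β_Kestrel = 0.463 × 34.49% / 21.32% = 0.7490
β_Ingram = 0.597 × 16.45% / 21.32% = 0.4606
β_P = Σ w_i β_i = 0.09×1.4511 + 0.08×1.5375 + 0.55×0.7490 + 0.28×0.4606 = 0.7945
MRP = 9.6% − 2.5% = 7.10%
E(R_P) = R_f + β_P × MRP = 2.5% + 0.7945 × 7.1% = 8.14%

8.14%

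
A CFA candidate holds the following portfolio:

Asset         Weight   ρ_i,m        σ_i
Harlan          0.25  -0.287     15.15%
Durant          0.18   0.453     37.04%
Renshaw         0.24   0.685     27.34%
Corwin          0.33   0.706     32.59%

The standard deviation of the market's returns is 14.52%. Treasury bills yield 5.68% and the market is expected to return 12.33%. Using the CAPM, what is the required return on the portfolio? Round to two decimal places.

β_Harlan = -0.287 × 15.15% / 14.52% = -0.2995
β_Durant = 0.453 × 37.04% / 14.52% = 1.1556
β_Renshaw = 0.685 × 27.34% / 14.52% = 1.2898
β_Corwin = 0.706 × 32.59% / 14.52% = 1.5846
β_P = Σ w_i β_i = 0.25×-0.2995 + 0.18×1.1556 + 0.24×1.2898 + 0.33×1.5846 = 0.9656
MRP = 12.33% − 5.68% = 6.65%
E(R_P) = R_f + β_P × MRP = 5.68% + 0.9656 × 6.65% = 12.10%

12.10%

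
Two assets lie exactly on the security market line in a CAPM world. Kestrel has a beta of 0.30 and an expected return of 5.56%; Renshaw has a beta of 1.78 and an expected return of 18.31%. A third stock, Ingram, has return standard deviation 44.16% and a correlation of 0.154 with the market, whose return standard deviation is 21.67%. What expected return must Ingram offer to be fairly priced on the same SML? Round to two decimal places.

5.68%

MRP = (18.31% − 5.56%) / (1.78 − 0.30) = 8.6149%
R_f = 5.56% − 0.30 × 8.6149% = 2.9755%
β_Ingram = ρ·σ_i/σ_m = 0.154 × 44.16 / 21.67 = 0.3138
E(R_Ingram) = R_f + β × MRP = 2.9755% + 0.3138 × 8.6149% = 5.68%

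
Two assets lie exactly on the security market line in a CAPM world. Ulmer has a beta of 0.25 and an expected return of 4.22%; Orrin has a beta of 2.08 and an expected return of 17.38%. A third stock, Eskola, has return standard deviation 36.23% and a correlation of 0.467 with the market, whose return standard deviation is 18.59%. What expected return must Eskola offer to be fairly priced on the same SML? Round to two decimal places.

MRP = (17.38% − 4.22%) / (2.08 − 0.25) = 7.1913%
R_f = 4.22% − 0.25 × 7.1913% = 2.4222%
β_Eskola = ρ·σ_i/σ_m = 0.467 × 36.23 / 18.59 = 0.9101
E(R_Eskola) = R_f + β × MRP = 2.4222% + 0.9101 × 7.1913% = 8.97%

8.97%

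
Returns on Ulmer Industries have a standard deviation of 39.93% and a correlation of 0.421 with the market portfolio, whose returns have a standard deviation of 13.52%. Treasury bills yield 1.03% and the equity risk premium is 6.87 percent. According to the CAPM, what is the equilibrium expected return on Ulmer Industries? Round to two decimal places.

β = ρ × σ_i / σ_m = 0.421 × 39.93% / 13.52% = 1.2434
E(R) = 1.03% + 1.2434 × 6.87% = 9.57%

9.57%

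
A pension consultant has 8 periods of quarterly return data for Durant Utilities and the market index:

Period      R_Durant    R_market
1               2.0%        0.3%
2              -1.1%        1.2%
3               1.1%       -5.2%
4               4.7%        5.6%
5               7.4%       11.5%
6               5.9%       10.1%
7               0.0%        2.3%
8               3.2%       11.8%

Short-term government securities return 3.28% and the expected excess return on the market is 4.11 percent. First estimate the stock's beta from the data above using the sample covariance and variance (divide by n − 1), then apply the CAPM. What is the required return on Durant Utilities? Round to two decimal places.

4.74%

Mean R_i = (2.0 − 1.1 + 1.1 + 4.7 + 7.4 + 5.9 + 0.0 + 3.2) / 8 = 2.9000%
Mean R_m = (0.3 + 1.2 − 5.2 + 5.6 + 11.5 + 10.1 + 2.3 + 11.8) / 8 = 4.7000%
Σ(R_i − R̄_i)(R_m − R̄_m) = 93.2900  ⇒  Cov = 93.2900 / 7 = 13.3271
Σ(R_m − R̄_m)² = 262.0000  ⇒  Var(R_m) = 262.0000 / 7 = 37.4286
β = Cov / Var(R_m) = 13.3271 / 37.4286 = 0.3561
E(R) = R_f + β × MRP = 3.28% + 0.3561 × 4.11% = 4.74%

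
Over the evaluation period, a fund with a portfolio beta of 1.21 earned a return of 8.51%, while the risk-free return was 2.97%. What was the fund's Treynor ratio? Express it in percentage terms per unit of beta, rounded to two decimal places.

4.58%

Treynor = (R_P − R_f) / β_P = (8.51% − 2.97%) / 1.2100 = 5.54% / 1.2100 = 4.58%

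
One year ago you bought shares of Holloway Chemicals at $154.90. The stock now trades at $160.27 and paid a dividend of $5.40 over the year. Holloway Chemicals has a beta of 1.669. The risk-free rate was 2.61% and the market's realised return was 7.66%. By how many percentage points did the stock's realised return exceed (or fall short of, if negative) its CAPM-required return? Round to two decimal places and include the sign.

Realised HPR = (P1 + D1 − P0) / P0 = (160.27 + 5.40 − 154.90) / 154.90 = 10.77 / 154.90 = 6.9529%
MRP = 7.66% − 2.61% = 5.05%
CAPM required = R_f + β·MRP = 2.61% + 1.669 × 5.05% = 11.03845%
α = realised − required = 6.9529% − 11.03845% = -4.09%

-4.09%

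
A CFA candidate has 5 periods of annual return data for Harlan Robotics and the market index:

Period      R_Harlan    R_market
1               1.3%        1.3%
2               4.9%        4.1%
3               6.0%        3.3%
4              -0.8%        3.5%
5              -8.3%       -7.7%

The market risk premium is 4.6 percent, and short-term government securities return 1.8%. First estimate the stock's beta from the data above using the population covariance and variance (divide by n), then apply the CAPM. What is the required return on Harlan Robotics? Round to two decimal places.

6.54%

Mean R_i = (1.3 + 4.9 + 6.0 − 0.8 − 8.3) / 5 = 0.6200%
Mean R_m = (1.3 + 4.1 + 3.3 + 3.5 − 7.7) / 5 = 0.9000%
Σ(R_i − R̄_i)(R_m − R̄_m) = 99.9000  ⇒  Cov = 99.9000 / 5 = 19.9800
Σ(R_m − R̄_m)² = 96.8800  ⇒  Var(R_m) = 96.8800 / 5 = 19.3760
β = Cov / Var(R_m) = 19.9800 / 19.3760 = 1.0312
E(R) = R_f + β × MRP = 1.8% + 1.0312 × 4.6% = 6.54%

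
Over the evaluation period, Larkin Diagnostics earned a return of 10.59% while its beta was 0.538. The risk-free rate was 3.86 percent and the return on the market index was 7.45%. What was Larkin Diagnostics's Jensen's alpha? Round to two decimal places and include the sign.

+4.80%

Market excess return = 7.45% − 3.86% = 3.59%
CAPM benchmark = R_f + β(R_m − R_f) = 3.86% + 0.538 × 3.59% = 5.79142%
α = actual − benchmark = 10.59% − 5.79142% = +4.80%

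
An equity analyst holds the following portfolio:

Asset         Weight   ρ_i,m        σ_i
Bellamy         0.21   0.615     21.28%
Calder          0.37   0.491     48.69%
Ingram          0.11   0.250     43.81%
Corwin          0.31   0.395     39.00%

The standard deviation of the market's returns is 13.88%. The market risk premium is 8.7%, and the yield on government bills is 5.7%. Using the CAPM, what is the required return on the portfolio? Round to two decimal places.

16.72%

β_Bellamy = 0.615 × 21.28% / 13.88% = 0.9429
β_Calder = 0.491 × 48.69% / 13.88% = 1.7224
β_Ingram = 0.250 × 43.81% / 13.88% = 0.7891
β_Corwin = 0.395 × 39.00% / 13.88% = 1.1099
β_P = Σ w_i β_i = 0.21×0.9429 + 0.37×1.7224 + 0.11×0.7891 + 0.31×1.1099 = 1.2662
E(R_P) = R_f + β_P × MRP = 5.7% + 1.2662 × 8.7% = 16.72%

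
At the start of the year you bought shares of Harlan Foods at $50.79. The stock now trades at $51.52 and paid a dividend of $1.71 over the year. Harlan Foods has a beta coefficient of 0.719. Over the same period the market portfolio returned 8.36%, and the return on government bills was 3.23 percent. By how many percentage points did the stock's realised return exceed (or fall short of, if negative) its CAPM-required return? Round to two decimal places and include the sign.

-2.11%

Realised HPR = (P1 + D1 − P0) / P0 = (51.52 + 1.71 − 50.79) / 50.79 = 2.44 / 50.79 = 4.8041%
MRP = 8.36% − 3.23% = 5.13%
CAPM required = R_f + β·MRP = 3.23% + 0.719 × 5.13% = 6.91847%
α = realised − required = 4.8041% − 6.91847% = -2.11%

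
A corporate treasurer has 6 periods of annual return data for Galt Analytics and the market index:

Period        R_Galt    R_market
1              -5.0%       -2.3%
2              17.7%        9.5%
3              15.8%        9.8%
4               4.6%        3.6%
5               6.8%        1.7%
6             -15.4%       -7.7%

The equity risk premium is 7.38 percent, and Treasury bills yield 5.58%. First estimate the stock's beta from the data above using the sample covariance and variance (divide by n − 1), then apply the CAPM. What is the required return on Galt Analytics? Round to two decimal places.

Mean R_i = (-5.0 + 17.7 + 15.8 + 4.6 + 6.8 − 15.4) / 6 = 4.0833%
Mean R_m = (-2.3 + 9.5 + 9.8 + 3.6 + 1.7 − 7.7) / 6 = 2.4333%
Σ(R_i − R̄_i)(R_m − R̄_m) = 421.5733  ⇒  Cov = 421.5733 / 5 = 84.3147
Σ(R_m − R̄_m)² = 231.1933  ⇒  Var(R_m) = 231.1933 / 5 = 46.2387
β = Cov / Var(R_m) = 84.3147 / 46.2387 = 1.8235
E(R) = R_f + β × MRP = 5.58% + 1.8235 × 7.38% = 19.04%

19.04%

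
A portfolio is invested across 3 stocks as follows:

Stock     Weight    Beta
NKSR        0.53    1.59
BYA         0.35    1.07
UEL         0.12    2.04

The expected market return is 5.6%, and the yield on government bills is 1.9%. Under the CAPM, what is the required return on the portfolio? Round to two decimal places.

7.31%

β_P = Σ w_i β_i = 0.53×1.59 + 0.35×1.07 + 0.12×2.04 = 1.4620
MRP = 5.6% − 1.9% = 3.70%
E(R_P) = R_f + β_P × MRP = 1.9% + 1.4620 × 3.7% = 7.31%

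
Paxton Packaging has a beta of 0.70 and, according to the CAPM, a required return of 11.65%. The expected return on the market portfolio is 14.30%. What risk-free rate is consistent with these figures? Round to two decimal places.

5.47%

E(R) = R_f + β(E(R_m) − R_f) = R_f(1 − β) + β·E(R_m)
11.65% = R_f × (1 − 0.70) + 0.70 × 14.30%
11.65% = R_f × 0.30 + 10.0100%
R_f = (11.65% − 10.0100%) / 0.30 = 5.47%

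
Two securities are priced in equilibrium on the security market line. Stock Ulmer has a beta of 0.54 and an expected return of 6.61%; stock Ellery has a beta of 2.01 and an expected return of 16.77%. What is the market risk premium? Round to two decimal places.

Both satisfy E(R) = R_f + β·MRP, so the slope of the SML is
MRP = (16.77% − 6.61%) / (2.01 − 0.54) = 10.16% / 1.47 = 6.9116%

6.91%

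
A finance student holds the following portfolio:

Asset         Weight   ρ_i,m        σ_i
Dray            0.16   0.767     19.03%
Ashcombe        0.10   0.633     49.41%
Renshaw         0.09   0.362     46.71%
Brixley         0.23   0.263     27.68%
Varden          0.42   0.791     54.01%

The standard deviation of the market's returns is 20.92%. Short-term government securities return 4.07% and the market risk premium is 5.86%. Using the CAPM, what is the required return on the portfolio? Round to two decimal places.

β_Dray = 0.767 × 19.03% / 20.92% = 0.6977
β_Ashcombe = 0.633 × 49.41% / 20.92% = 1.4951
β_Renshaw = 0.362 × 46.71% / 20.92% = 0.8083
β_Brixley = 0.263 × 27.68% / 20.92% = 0.3480
β_Varden = 0.791 × 54.01% / 20.92% = 2.0422
β_P = Σ w_i β_i = 0.16×0.6977 + 0.10×1.4951 + 0.09×0.8083 + 0.23×0.3480 + 0.42×2.0422 = 1.2717
E(R_P) = R_f + β_P × MRP = 4.07% + 1.2717 × 5.86% = 11.52%

11.52%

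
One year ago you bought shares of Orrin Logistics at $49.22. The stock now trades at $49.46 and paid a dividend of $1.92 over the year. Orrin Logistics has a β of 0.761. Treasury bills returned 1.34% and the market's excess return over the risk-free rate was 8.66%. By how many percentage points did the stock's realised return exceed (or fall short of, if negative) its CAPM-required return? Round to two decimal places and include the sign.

Realised HPR = (P1 + D1 − P0) / P0 = (49.46 + 1.92 − 49.22) / 49.22 = 2.16 / 49.22 = 4.3885%
CAPM required = R_f + β·MRP = 1.34% + 0.761 × 8.66% = 7.93026%
α = realised − required = 4.3885% − 7.93026% = -3.54%

-3.54%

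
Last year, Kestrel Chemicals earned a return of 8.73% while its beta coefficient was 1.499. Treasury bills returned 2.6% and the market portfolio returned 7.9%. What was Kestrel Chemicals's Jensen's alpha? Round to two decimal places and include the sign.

-1.81%

Market excess return = 7.9% − 2.6% = 5.30%
CAPM benchmark = R_f + β(R_m − R_f) = 2.6% + 1.499 × 5.3% = 10.5447%
α = actual − benchmark = 8.73% − 10.5447% = -1.81%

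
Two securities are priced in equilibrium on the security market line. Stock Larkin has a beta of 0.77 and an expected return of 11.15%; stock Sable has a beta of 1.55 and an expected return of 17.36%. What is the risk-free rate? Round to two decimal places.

Both satisfy E(R) = R_f + β·MRP, so the slope of the SML is
MRP = (17.36% − 11.15%) / (1.55 − 0.77) = 6.21% / 0.78 = 7.9615%
R_f = E(R_Larkin) − β_Larkin·MRP = 11.15% − 0.77 × 7.9615% = 5.0196%

5.02%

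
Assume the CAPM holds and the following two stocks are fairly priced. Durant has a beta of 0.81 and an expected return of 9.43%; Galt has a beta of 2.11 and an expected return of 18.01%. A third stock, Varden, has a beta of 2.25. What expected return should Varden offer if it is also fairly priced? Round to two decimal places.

18.93%

MRP (SML slope) = (18.01% − 9.43%) / (2.11 − 0.81) = 8.58% / 1.30 = 6.6000%
R_f (intercept) = 9.43% − 0.81 × 6.6000% = 4.0840%
E(R_Varden) = R_f + β × MRP = 4.0840% + 2.25 × 6.6000% = 18.93%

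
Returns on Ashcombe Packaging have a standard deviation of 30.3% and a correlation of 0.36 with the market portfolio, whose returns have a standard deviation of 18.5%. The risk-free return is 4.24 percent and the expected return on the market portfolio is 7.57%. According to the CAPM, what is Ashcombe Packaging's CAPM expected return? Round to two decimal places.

6.20%

β = ρ × σ_i / σ_m = 0.36 × 30.3% / 18.5% = 0.5896
MRP = 7.57% − 4.24% = 3.33%
E(R) = 4.24% + 0.5896 × 3.33% = 6.20%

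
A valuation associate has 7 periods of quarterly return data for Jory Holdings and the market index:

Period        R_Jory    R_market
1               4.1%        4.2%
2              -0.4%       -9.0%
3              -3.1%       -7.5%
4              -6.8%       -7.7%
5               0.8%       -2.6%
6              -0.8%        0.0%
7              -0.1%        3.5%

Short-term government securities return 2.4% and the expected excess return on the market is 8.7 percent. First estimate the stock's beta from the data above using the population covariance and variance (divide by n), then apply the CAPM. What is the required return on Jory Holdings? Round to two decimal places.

6.09%

Mean R_i = (4.1 − 0.4 − 3.1 − 6.8 + 0.8 − 0.8 − 0.1) / 7 = -0.9000%
Mean R_m = (4.2 − 9.0 − 7.5 − 7.7 − 2.6 + 0.0 + 3.5) / 7 = -2.7286%
Σ(R_i − R̄_i)(R_m − R̄_m) = 76.8100  ⇒  Cov = 76.8100 / 7 = 10.9729
Σ(R_m − R̄_m)² = 181.0743  ⇒  Var(R_m) = 181.0743 / 7 = 25.8678
β = Cov / Var(R_m) = 10.9729 / 25.8678 = 0.4242
E(R) = R_f + β × MRP = 2.4% + 0.4242 × 8.7% = 6.09%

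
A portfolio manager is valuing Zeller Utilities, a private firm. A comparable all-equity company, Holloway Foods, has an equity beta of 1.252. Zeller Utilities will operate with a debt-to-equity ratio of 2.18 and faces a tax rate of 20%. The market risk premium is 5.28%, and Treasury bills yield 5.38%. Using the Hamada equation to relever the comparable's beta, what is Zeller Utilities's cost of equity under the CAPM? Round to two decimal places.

β_L = β_U × [1 + (1 − t)(D/E)] = 1.252 × [1 + (1 − 0.20) × 2.18]
    = 1.252 × [1 + 0.80 × 2.18] = 1.252 × 2.7440 = 3.4355
E(R) = R_f + β_L × MRP = 5.38% + 3.4355 × 5.28% = 23.52%

23.52%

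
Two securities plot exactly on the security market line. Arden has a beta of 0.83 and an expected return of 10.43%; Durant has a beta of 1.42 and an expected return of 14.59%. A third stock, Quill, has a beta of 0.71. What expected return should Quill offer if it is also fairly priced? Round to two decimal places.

MRP (SML slope) = (14.59% − 10.43%) / (1.42 − 0.83) = 4.16% / 0.59 = 7.0508%
R_f (intercept) = 10.43% − 0.83 × 7.0508% = 4.5778%
E(R_Quill) = R_f + β × MRP = 4.5778% + 0.71 × 7.0508% = 9.58%

9.58%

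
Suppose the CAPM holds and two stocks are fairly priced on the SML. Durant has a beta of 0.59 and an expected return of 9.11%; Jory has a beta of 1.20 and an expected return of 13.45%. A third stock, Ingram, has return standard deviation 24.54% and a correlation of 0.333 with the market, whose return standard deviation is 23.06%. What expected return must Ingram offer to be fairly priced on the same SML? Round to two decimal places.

7.43%

MRP = (13.45% − 9.11%) / (1.20 − 0.59) = 7.1148%
R_f = 9.11% − 0.59 × 7.1148% = 4.9123%
β_Ingram = ρ·σ_i/σ_m = 0.333 × 24.54 / 23.06 = 0.3544
E(R_Ingram) = R_f + β × MRP = 4.9123% + 0.3544 × 7.1148% = 7.43%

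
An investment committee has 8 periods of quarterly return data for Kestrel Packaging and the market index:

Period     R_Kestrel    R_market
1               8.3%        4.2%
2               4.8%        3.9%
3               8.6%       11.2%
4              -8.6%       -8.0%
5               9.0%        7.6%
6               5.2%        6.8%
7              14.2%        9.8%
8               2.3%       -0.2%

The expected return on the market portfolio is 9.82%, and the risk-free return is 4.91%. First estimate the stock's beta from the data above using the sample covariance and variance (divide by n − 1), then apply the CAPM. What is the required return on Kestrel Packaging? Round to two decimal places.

9.84%

Mean R_i = (8.3 + 4.8 + 8.6 − 8.6 + 9.0 + 5.2 + 14.2 + 2.3) / 8 = 5.4750%
Mean R_m = (4.2 + 3.9 + 11.2 − 8.0 + 7.6 + 6.8 + 9.8 − 0.2) / 8 = 4.4125%
Σ(R_i − R̄_i)(R_m − R̄_m) = 267.8925  ⇒  Cov = 267.8925 / 7 = 38.2704
Σ(R_m − R̄_m)² = 266.6088  ⇒  Var(R_m) = 266.6088 / 7 = 38.0870
β = Cov / Var(R_m) = 38.2704 / 38.0870 = 1.0048
MRP = 9.82% − 4.91% = 4.91%
E(R) = R_f + β × MRP = 4.91% + 1.0048 × 4.91% = 9.84%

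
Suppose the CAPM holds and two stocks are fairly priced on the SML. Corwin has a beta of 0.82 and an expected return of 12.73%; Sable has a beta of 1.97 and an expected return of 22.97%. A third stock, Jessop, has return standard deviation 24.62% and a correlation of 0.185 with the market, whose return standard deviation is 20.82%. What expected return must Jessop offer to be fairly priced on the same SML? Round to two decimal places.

MRP = (22.97% − 12.73%) / (1.97 − 0.82) = 8.9043%
R_f = 12.73% − 0.82 × 8.9043% = 5.4285%
β_Jessop = ρ·σ_i/σ_m = 0.185 × 24.62 / 20.82 = 0.2188
E(R_Jessop) = R_f + β × MRP = 5.4285% + 0.2188 × 8.9043% = 7.38%

7.38%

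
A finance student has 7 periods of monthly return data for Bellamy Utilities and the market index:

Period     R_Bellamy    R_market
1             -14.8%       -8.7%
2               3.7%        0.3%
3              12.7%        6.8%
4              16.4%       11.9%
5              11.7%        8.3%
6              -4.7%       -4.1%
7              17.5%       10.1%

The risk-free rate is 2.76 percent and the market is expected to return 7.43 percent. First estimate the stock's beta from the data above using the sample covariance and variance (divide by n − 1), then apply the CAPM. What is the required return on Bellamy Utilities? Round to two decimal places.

Mean R_i = (-14.8 + 3.7 + 12.7 + 16.4 + 11.7 − 4.7 + 17.5) / 7 = 6.0714%
Mean R_m = (-8.7 + 0.3 + 6.8 + 11.9 + 8.3 − 4.1 + 10.1) / 7 = 3.5143%
Σ(R_i − R̄_i)(R_m − R̄_m) = 555.1629  ⇒  Cov = 555.1629 / 6 = 92.5272
Σ(R_m − R̄_m)² = 364.8886  ⇒  Var(R_m) = 364.8886 / 6 = 60.8148
β = Cov / Var(R_m) = 92.5272 / 60.8148 = 1.5215
MRP = 7.43% − 2.76% = 4.67%
E(R) = R_f + β × MRP = 2.76% + 1.5215 × 4.67% = 9.87%

9.87%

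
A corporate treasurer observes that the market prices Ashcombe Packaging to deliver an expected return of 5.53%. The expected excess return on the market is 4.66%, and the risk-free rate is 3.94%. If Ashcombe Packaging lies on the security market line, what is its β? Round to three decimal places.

β = (E(R) − R_f) / MRP = (5.53% − 3.94%) / 4.66% = 1.59% / 4.66% = 0.341

0.341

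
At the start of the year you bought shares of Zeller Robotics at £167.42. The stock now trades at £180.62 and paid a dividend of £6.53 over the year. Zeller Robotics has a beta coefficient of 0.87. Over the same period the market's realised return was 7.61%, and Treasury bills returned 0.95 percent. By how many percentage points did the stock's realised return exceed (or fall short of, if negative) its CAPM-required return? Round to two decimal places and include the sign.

Realised HPR = (P1 + D1 − P0) / P0 = (180.62 + 6.53 − 167.42) / 167.42 = 19.73 / 167.42 = 11.7847%
MRP = 7.61% − 0.95% = 6.66%
CAPM required = R_f + β·MRP = 0.95% + 0.87 × 6.66% = 6.7442%
α = realised − required = 11.7847% − 6.7442% = +5.04%

+5.04%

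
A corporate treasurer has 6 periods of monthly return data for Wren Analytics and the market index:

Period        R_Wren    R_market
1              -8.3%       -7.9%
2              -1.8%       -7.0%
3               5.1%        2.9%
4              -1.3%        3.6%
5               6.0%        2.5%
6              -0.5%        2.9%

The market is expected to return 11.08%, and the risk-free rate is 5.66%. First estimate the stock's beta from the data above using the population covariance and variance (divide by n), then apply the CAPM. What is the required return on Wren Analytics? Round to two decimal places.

Mean R_i = (-8.3 − 1.8 + 5.1 − 1.3 + 6.0 − 0.5) / 6 = -0.1333%
Mean R_m = (-7.9 − 7.0 + 2.9 + 3.6 + 2.5 + 2.9) / 6 = -0.5000%
Σ(R_i − R̄_i)(R_m − R̄_m) = 101.4300  ⇒  Cov = 101.4300 / 6 = 16.9050
Σ(R_m − R̄_m)² = 145.9400  ⇒  Var(R_m) = 145.9400 / 6 = 24.3233
β = Cov / Var(R_m) = 16.9050 / 24.3233 = 0.6950
MRP = 11.08% − 5.66% = 5.42%
E(R) = R_f + β × MRP = 5.66% + 0.6950 × 5.42% = 9.43%

9.43%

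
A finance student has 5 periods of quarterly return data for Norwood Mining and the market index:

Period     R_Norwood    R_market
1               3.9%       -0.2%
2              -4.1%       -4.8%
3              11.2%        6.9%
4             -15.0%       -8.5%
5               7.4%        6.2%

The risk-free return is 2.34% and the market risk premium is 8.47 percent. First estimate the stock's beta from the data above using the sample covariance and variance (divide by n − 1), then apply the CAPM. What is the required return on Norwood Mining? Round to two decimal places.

Mean R_i = (3.9 − 4.1 + 11.2 − 15.0 + 7.4) / 5 = 0.6800%
Mean R_m = (-0.2 − 4.8 + 6.9 − 8.5 + 6.2) / 5 = -0.0800%
Σ(R_i − R̄_i)(R_m − R̄_m) = 269.8320  ⇒  Cov = 269.8320 / 4 = 67.4580
Σ(R_m − R̄_m)² = 181.3480  ⇒  Var(R_m) = 181.3480 / 4 = 45.3370
β = Cov / Var(R_m) = 67.4580 / 45.3370 = 1.4879
E(R) = R_f + β × MRP = 2.34% + 1.4879 × 8.47% = 14.94%

14.94%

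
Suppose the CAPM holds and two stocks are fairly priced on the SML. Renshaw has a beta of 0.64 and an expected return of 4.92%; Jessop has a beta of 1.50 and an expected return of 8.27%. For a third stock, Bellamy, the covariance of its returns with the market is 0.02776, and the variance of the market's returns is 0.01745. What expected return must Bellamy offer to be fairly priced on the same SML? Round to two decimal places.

8.62%

MRP = (8.27% − 4.92%) / (1.50 − 0.64) = 3.8953%
R_f = 4.92% − 0.64 × 3.8953% = 2.4270%
β_Bellamy = Cov / Var(R_m) = 0.02776 / 0.01745 = 1.5908
E(R_Bellamy) = R_f + β × MRP = 2.4270% + 1.5908 × 3.8953% = 8.62%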